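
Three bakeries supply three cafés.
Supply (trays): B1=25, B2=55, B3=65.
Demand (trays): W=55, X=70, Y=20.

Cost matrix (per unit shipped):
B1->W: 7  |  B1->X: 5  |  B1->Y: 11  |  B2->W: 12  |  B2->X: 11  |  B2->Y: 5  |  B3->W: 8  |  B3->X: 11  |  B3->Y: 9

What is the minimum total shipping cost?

A cheapest plan:
  B1->X: 25 × 5 = 125
  B2->X: 35 × 11 = 385
  B2->Y: 20 × 5 = 100
  B3->W: 55 × 8 = 440
  B3->X: 10 × 11 = 110
Total = 125 + 385 + 100 + 440 + 110 = 1160.
(Supply check: B1 ships 25; B2 ships 55; B3 ships 65.)

1160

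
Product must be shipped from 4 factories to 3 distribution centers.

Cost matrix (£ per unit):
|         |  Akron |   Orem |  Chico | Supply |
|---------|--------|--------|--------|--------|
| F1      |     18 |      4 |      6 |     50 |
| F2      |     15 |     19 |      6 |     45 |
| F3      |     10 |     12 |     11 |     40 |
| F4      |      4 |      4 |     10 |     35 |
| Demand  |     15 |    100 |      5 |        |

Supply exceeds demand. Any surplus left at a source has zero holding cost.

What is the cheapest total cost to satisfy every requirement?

700

Optimal allocation:
  F1→Orem: 50 pallets
  F2→Chico: 5 pallets
  F3→Akron: 15 pallets
  F3→Orem: 15 pallets
  F4→Orem: 35 pallets
Total cost = £700.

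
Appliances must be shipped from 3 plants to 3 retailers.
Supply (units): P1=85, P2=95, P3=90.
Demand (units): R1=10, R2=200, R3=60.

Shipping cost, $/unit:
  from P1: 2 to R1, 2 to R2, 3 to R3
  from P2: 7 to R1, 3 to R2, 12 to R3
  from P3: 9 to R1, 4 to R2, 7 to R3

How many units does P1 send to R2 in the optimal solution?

Solving gives:
  P1->R1: 10 × $2 = $20
  P1->R2: 15 × $2 = $30
  P1->R3: 60 × $3 = $180
  P2->R2: 95 × $3 = $285
  P3->R2: 90 × $4 = $360
Total cost = $875.
So P1→R2 carries 15 units.

15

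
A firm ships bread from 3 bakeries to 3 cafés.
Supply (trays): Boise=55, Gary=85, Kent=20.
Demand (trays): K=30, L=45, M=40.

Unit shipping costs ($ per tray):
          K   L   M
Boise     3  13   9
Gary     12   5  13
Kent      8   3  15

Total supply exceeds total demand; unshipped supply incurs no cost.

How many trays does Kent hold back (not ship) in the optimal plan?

An optimal plan:
  Boise to K: 30 × $3 = $90
  Boise to M: 25 × $9 = $225
  Gary to L: 25 × $5 = $125
  Gary to M: 15 × $13 = $195
  Kent to L: 20 × $3 = $60
Total cost = $695.
Kent ships 20 of its 20, leaving 0.

0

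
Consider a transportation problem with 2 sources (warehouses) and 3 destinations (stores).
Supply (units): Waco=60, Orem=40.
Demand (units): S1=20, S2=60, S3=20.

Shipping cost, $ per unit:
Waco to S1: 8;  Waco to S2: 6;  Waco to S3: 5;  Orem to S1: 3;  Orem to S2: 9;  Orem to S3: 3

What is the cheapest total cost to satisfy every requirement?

An optimal shipping plan:
  Waco to S2: 60 × $6 = $360
  Orem to S1: 20 × $3 = $60
  Orem to S3: 20 × $3 = $60
Total = 360 + 60 + 60 = $480.

480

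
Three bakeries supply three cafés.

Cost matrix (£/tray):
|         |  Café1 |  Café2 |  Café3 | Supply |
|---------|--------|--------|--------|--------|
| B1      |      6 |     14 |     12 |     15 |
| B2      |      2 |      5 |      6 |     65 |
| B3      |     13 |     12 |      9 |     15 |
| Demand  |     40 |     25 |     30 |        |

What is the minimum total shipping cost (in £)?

490

Optimal allocation:
  B1–Café1: 15 × £6 = £90
  B2–Café1: 25 × £2 = £50
  B2–Café2: 25 × £5 = £125
  B2–Café3: 15 × £6 = £90
  B3–Café3: 15 × £9 = £135
Total = 90 + 50 + 125 + 90 + 135 = £490.
(Supply check: B1 ships 15; B2 ships 65; B3 ships 15.)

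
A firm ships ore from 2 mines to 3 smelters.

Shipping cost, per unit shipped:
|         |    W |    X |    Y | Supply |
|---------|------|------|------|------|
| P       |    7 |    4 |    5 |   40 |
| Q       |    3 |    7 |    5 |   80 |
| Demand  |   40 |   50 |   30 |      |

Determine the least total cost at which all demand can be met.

500

One minimum-cost allocation:
  P->X: 40 tons
  Q->W: 40 tons
  Q->X: 10 tons
  Q->Y: 30 tons
Total cost = 500.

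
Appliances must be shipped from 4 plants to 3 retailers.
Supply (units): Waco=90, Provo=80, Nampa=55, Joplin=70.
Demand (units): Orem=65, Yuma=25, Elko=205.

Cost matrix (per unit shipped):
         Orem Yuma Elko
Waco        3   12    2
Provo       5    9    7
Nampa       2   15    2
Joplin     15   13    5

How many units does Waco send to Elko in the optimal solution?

Solving gives:
  Waco–Elko: 90 × 2 = 180
  Provo–Orem: 55 × 5 = 275
  Provo–Yuma: 25 × 9 = 225
  Nampa–Orem: 10 × 2 = 20
  Nampa–Elko: 45 × 2 = 90
  Joplin–Elko: 70 × 5 = 350
Total cost = 1140.
So Waco→Elko carries 90 units.

90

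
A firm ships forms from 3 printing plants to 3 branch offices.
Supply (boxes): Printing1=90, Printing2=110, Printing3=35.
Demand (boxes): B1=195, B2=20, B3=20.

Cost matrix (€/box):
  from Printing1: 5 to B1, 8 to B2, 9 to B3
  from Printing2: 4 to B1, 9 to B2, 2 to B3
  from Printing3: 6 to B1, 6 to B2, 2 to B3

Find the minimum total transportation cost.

1030

A cheapest plan:
  Printing1→B1: 90 × €5 = €450
  Printing2→B1: 105 × €4 = €420
  Printing2→B3: 5 × €2 = €10
  Printing3→B2: 20 × €6 = €120
  Printing3→B3: 15 × €2 = €30
Total = 450 + 420 + 10 + 120 + 30 = €1030.
(Supply check: Printing1 ships 90; Printing2 ships 110; Printing3 ships 35.)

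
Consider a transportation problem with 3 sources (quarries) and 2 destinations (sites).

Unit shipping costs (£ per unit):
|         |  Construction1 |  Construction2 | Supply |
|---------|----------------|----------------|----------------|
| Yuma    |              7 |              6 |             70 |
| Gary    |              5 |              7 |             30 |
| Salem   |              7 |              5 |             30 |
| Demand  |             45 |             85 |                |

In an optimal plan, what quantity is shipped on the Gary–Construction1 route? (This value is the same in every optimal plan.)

30

The minimum-cost plan:
  Yuma–Construction1: 15 × £7 = £105
  Yuma–Construction2: 55 × £6 = £330
  Gary–Construction1: 30 × £5 = £150
  Salem–Construction2: 30 × £5 = £150
Total cost = £735.
So Gary→Construction1 carries 30 truckloads.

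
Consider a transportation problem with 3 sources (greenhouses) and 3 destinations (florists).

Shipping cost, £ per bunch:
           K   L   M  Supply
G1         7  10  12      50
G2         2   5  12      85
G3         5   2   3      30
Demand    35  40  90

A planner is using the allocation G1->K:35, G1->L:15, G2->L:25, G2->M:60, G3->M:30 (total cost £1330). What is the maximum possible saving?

Current plan cost = 35·7 + 15·10 + 25·5 + 60·12 + 30·3 = £1330.
Optimal plan:
  G1 to M: 50 bunches
  G2 to K: 35 bunches
  G2 to L: 40 bunches
  G2 to M: 10 bunches
  G3 to M: 30 bunches
Optimal cost = £1080.
Saving = 1330 − 1080 = £250.

250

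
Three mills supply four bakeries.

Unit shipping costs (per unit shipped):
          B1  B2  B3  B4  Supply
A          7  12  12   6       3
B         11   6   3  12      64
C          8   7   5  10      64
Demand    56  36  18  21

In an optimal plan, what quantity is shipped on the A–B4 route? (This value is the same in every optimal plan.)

The minimum-cost plan:
  A–B4: 3 × 6 = 18
  B–B2: 36 × 6 = 216
  B–B3: 18 × 3 = 54
  B–B4: 10 × 12 = 120
  C–B1: 56 × 8 = 448
  C–B4: 8 × 10 = 80
Total cost = 936.
So A→B4 carries 3 sacks.

3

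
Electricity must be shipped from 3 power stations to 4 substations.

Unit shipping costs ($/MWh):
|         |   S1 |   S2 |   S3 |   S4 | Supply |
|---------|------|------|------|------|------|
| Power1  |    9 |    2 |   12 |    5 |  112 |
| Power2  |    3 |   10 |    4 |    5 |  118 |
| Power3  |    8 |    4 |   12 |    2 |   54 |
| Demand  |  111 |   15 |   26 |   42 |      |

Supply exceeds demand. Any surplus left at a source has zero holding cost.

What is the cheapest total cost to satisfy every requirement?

One minimum-cost allocation:
  Power1 to S1: 7 MWh
  Power1 to S2: 15 MWh
  Power2 to S1: 92 MWh
  Power2 to S3: 26 MWh
  Power3 to S1: 12 MWh
  Power3 to S4: 42 MWh
Total cost = $653.
(Supply check: Power1 ships 22; Power2 ships 118; Power3 ships 54.)

653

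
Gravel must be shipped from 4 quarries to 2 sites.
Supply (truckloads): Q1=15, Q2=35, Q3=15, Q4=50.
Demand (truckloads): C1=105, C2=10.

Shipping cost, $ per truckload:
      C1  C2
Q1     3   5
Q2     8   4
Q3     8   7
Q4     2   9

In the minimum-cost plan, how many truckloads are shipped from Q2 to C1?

25

Optimal shipments:
  Q1->C1: 15 × $3 = $45
  Q2->C1: 25 × $8 = $200
  Q2->C2: 10 × $4 = $40
  Q3->C1: 15 × $8 = $120
  Q4->C1: 50 × $2 = $100
Total cost = $505.
So Q2→C1 carries 25 truckloads.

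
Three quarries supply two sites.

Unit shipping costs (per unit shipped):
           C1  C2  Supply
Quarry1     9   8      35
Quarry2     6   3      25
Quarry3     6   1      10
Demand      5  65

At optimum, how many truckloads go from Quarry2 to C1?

0

Solving gives:
  Quarry1 to C1: 5 × 9 = 45
  Quarry1 to C2: 30 × 8 = 240
  Quarry2 to C2: 25 × 3 = 75
  Quarry3 to C2: 10 × 1 = 10
Total cost = 370.
The route Quarry2→C1 is not used.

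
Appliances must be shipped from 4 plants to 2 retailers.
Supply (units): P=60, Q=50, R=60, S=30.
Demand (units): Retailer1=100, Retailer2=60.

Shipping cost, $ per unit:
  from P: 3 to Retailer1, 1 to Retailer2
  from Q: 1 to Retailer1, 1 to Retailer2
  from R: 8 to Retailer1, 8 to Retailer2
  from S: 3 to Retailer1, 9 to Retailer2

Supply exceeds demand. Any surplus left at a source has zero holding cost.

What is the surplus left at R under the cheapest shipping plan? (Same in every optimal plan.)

40

An optimal plan:
  P–Retailer2: 60 units
  Q–Retailer1: 50 units
  R–Retailer1: 20 units
  S–Retailer1: 30 units
Total cost = $360.
R ships 20 of its 60, leaving 40.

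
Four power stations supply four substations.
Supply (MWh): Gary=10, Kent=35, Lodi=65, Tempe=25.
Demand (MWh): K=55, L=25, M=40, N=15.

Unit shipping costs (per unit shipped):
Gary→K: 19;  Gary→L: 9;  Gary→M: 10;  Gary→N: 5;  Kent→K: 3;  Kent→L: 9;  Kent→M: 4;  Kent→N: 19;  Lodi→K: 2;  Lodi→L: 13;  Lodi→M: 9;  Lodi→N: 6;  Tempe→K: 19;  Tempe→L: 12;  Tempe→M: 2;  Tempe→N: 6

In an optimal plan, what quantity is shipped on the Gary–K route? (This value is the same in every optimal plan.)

The minimum-cost plan:
  Gary–L: 5 × 9 = 45
  Gary–N: 5 × 5 = 25
  Kent–L: 20 × 9 = 180
  Kent–M: 15 × 4 = 60
  Lodi–K: 55 × 2 = 110
  Lodi–N: 10 × 6 = 60
  Tempe–M: 25 × 2 = 50
Total cost = 530.
The route Gary→K is not used.

0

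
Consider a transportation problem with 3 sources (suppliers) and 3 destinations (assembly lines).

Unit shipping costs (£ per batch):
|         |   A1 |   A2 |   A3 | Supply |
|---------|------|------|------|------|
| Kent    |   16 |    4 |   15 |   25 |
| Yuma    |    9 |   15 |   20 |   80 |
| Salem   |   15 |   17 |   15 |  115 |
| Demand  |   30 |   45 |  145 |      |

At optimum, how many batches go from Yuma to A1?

Solving gives:
  Kent–A2: 25 × £4 = £100
  Yuma–A1: 30 × £9 = £270
  Yuma–A2: 20 × £15 = £300
  Yuma–A3: 30 × £20 = £600
  Salem–A3: 115 × £15 = £1725
Total cost = £2995.
So Yuma→A1 carries 30 batches.

30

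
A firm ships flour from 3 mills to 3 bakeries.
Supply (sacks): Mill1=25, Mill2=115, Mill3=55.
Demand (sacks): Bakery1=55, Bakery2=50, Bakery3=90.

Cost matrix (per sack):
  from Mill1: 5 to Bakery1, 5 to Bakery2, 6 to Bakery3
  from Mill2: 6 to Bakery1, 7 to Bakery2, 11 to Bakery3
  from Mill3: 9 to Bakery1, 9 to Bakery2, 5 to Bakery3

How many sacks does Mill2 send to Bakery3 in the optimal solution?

10

Solving gives:
  Mill1–Bakery3: 25 sacks
  Mill2–Bakery1: 55 sacks
  Mill2–Bakery2: 50 sacks
  Mill2–Bakery3: 10 sacks
  Mill3–Bakery3: 55 sacks
Total cost = 1215.
So Mill2→Bakery3 carries 10 sacks.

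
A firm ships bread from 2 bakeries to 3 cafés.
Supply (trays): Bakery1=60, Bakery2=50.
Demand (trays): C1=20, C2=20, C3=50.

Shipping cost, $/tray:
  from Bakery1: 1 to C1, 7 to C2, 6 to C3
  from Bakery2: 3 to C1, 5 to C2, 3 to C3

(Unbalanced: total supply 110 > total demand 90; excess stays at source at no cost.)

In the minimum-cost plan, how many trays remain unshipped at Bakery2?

An optimal plan:
  Bakery1→C1: 20 × $1 = $20
  Bakery1→C2: 20 × $7 = $140
  Bakery2→C3: 50 × $3 = $150
Total cost = $310.
Bakery2 ships 50 of its 50, leaving 0.

0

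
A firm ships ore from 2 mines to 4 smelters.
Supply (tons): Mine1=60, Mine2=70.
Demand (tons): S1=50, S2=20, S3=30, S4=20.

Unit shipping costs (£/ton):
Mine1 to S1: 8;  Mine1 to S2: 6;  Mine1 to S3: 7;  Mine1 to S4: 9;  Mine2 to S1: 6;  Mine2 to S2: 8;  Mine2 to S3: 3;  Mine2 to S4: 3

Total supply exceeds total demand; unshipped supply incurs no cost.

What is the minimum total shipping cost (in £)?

630

One minimum-cost allocation:
  Mine1 to S1: 30 × £8 = £240
  Mine1 to S2: 20 × £6 = £120
  Mine2 to S1: 20 × £6 = £120
  Mine2 to S3: 30 × £3 = £90
  Mine2 to S4: 20 × £3 = £60
Total = 240 + 120 + 120 + 90 + 60 = £630.
(Supply check: Mine1 ships 50; Mine2 ships 70.)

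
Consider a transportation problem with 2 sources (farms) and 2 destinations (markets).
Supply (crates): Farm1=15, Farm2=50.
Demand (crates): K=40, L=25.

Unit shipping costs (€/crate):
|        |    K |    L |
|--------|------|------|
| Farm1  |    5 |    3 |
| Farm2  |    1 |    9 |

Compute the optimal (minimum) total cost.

175

Optimal allocation:
  Farm1–L: 15 × €3 = €45
  Farm2–K: 40 × €1 = €40
  Farm2–L: 10 × €9 = €90
Total = 45 + 40 + 90 = €175.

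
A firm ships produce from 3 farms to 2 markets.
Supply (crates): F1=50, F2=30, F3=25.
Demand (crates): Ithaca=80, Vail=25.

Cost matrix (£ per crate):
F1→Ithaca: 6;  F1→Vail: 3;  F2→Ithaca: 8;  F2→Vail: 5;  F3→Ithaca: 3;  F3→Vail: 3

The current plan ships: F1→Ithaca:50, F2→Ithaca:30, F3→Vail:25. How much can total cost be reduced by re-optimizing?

75

Current plan cost = 50·6 + 30·8 + 25·3 = £615.
Optimal plan:
  F1 to Ithaca: 25 × £6 = £150
  F1 to Vail: 25 × £3 = £75
  F2 to Ithaca: 30 × £8 = £240
  F3 to Ithaca: 25 × £3 = £75
Optimal cost = £540.
Saving = 615 − 540 = £75.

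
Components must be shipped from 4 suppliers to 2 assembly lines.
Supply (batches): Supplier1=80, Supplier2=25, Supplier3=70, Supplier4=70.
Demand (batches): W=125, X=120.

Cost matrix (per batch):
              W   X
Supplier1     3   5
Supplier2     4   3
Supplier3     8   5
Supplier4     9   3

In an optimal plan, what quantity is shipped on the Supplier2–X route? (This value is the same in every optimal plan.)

0

Optimal shipments:
  Supplier1 to W: 80 × 3 = 240
  Supplier2 to W: 25 × 4 = 100
  Supplier3 to W: 20 × 8 = 160
  Supplier3 to X: 50 × 5 = 250
  Supplier4 to X: 70 × 3 = 210
Total cost = 960.
The route Supplier2→X is not used.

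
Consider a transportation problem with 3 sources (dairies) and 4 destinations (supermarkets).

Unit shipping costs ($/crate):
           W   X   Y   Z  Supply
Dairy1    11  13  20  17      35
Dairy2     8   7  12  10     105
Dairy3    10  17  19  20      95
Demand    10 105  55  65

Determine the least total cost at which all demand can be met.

A cheapest plan:
  Dairy1→X: 35 crates
  Dairy2→X: 70 crates
  Dairy2→Z: 35 crates
  Dairy3→W: 10 crates
  Dairy3→Y: 55 crates
  Dairy3→Z: 30 crates
Total cost = $3040.

3040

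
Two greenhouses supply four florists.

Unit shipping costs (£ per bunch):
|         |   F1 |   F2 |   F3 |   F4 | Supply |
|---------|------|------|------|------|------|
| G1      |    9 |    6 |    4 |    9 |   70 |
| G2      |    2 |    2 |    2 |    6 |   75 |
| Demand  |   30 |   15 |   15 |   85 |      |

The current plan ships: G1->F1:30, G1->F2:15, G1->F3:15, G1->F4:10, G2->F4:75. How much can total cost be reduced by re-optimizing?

135

Current plan cost = 30·9 + 15·6 + 15·4 + 10·9 + 75·6 = £960.
Optimal plan:
  G1–F3: 15 × £4 = £60
  G1–F4: 55 × £9 = £495
  G2–F1: 30 × £2 = £60
  G2–F2: 15 × £2 = £30
  G2–F4: 30 × £6 = £180
Optimal cost = £825.
Saving = 960 − 825 = £135.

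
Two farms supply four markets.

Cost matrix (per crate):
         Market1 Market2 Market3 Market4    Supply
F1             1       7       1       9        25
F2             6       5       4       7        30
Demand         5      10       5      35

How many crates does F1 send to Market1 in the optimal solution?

5

Optimal shipments:
  F1->Market1: 5 crates
  F1->Market2: 10 crates
  F1->Market3: 5 crates
  F1->Market4: 5 crates
  F2->Market4: 30 crates
Total cost = 335.
So F1→Market1 carries 5 crates.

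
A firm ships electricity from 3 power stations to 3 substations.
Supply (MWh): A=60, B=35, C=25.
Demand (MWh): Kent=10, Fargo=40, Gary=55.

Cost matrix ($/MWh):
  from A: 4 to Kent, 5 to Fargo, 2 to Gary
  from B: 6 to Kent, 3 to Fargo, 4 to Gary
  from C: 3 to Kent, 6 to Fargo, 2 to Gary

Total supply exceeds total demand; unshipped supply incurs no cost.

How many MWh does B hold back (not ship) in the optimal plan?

0

An optimal plan:
  A→Fargo: 5 × $5 = $25
  A→Gary: 40 × $2 = $80
  B→Fargo: 35 × $3 = $105
  C→Kent: 10 × $3 = $30
  C→Gary: 15 × $2 = $30
Total cost = $270.
B ships 35 of its 35, leaving 0.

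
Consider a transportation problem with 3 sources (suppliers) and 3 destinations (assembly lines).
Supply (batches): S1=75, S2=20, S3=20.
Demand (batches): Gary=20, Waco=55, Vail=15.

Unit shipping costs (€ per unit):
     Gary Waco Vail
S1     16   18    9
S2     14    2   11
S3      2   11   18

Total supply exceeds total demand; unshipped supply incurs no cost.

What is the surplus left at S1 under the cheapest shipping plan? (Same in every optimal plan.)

An optimal plan:
  S1 to Waco: 35 × €18 = €630
  S1 to Vail: 15 × €9 = €135
  S2 to Waco: 20 × €2 = €40
  S3 to Gary: 20 × €2 = €40
Total cost = €845.
S1 ships 50 of its 75, leaving 25.

25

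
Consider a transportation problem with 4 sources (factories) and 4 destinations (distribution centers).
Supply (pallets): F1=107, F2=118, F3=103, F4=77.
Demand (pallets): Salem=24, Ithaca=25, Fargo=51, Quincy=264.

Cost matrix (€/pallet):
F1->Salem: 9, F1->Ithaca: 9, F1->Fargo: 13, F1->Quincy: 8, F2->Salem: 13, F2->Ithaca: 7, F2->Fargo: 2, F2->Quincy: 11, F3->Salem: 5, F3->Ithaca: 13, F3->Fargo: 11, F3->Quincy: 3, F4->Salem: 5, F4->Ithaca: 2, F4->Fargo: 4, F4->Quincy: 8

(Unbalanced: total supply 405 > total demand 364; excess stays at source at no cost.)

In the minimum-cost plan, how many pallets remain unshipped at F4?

0

An optimal plan:
  F1–Quincy: 107 pallets
  F2–Fargo: 51 pallets
  F2–Quincy: 26 pallets
  F3–Quincy: 103 pallets
  F4–Salem: 24 pallets
  F4–Ithaca: 25 pallets
  F4–Quincy: 28 pallets
Total cost = €1947.
F4 ships 77 of its 77, leaving 0.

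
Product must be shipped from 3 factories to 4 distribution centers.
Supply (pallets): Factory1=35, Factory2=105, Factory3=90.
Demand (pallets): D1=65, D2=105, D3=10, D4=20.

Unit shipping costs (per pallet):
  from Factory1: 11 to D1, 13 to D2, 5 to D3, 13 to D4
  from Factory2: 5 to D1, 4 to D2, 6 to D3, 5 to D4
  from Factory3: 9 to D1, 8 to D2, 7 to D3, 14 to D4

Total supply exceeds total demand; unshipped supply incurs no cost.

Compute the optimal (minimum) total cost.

One minimum-cost allocation:
  Factory1->D3: 10 × 5 = 50
  Factory2->D1: 65 × 5 = 325
  Factory2->D2: 20 × 4 = 80
  Factory2->D4: 20 × 5 = 100
  Factory3->D2: 85 × 8 = 680
Total = 50 + 325 + 80 + 100 + 680 = 1235.
(Supply check: Factory1 ships 10; Factory2 ships 105; Factory3 ships 85.)

1235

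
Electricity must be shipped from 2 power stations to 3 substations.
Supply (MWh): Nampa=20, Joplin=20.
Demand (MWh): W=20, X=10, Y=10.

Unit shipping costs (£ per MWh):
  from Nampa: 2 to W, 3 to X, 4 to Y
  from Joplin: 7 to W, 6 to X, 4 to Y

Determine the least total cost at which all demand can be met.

One minimum-cost allocation:
  Nampa–W: 20 × £2 = £40
  Joplin–X: 10 × £6 = £60
  Joplin–Y: 10 × £4 = £40
Total = 40 + 60 + 40 = £140.
(Supply check: Nampa ships 20; Joplin ships 20.)

140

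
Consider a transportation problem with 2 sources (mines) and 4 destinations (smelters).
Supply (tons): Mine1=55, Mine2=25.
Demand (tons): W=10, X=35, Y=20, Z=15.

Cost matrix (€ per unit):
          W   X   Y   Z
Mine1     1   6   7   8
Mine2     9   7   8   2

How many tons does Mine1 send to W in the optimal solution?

10

The minimum-cost plan:
  Mine1→W: 10 × €1 = €10
  Mine1→X: 25 × €6 = €150
  Mine1→Y: 20 × €7 = €140
  Mine2→X: 10 × €7 = €70
  Mine2→Z: 15 × €2 = €30
Total cost = €400.
So Mine1→W carries 10 tons.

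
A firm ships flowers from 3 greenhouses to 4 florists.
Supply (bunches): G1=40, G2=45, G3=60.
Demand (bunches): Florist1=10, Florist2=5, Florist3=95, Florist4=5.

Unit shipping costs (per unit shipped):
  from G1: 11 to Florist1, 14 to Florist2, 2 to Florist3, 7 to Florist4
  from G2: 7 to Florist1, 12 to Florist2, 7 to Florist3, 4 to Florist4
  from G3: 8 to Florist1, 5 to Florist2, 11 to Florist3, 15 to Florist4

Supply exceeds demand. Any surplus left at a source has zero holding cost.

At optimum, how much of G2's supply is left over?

Minimum-cost shipments:
  G1–Florist3: 40 × 2 = 80
  G2–Florist3: 40 × 7 = 280
  G2–Florist4: 5 × 4 = 20
  G3–Florist1: 10 × 8 = 80
  G3–Florist2: 5 × 5 = 25
  G3–Florist3: 15 × 11 = 165
Total cost = 650.
G2 ships 45 of its 45, leaving 0.

0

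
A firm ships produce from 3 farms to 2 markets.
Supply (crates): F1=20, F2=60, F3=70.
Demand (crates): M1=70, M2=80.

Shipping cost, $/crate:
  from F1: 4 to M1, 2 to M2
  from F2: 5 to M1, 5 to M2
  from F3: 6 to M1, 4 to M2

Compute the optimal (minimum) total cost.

640

A cheapest plan:
  F1→M1: 10 crates
  F1→M2: 10 crates
  F2→M1: 60 crates
  F3→M2: 70 crates
Total cost = $640.
(Supply check: F1 ships 20; F2 ships 60; F3 ships 70.)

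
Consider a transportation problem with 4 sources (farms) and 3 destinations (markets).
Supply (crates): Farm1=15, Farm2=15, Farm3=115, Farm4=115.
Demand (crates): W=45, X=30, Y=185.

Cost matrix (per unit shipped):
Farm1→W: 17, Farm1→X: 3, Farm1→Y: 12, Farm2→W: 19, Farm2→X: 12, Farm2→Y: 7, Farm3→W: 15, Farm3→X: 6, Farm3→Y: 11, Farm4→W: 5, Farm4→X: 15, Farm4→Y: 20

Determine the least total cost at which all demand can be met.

One minimum-cost allocation:
  Farm1–X: 15 crates
  Farm2–Y: 15 crates
  Farm3–Y: 115 crates
  Farm4–W: 45 crates
  Farm4–X: 15 crates
  Farm4–Y: 55 crates
Total cost = 2965.

2965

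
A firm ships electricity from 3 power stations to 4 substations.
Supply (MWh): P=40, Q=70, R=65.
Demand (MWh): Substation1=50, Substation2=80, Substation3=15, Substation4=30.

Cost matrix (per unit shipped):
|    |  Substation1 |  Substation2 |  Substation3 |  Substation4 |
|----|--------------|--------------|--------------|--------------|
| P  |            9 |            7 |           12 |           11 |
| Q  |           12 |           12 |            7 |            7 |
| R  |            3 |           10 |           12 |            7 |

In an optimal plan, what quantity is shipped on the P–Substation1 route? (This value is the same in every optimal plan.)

0

The minimum-cost plan:
  P to Substation2: 40 × 7 = 280
  Q to Substation2: 25 × 12 = 300
  Q to Substation3: 15 × 7 = 105
  Q to Substation4: 30 × 7 = 210
  R to Substation1: 50 × 3 = 150
  R to Substation2: 15 × 10 = 150
Total cost = 1195.
The route P→Substation1 is not used.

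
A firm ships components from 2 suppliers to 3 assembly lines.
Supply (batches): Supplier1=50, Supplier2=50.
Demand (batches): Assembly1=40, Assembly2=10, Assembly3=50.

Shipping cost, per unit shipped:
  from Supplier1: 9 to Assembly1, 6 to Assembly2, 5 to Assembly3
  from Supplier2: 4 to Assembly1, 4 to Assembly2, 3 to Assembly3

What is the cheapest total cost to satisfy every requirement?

450

An optimal shipping plan:
  Supplier1–Assembly2: 10 × 6 = 60
  Supplier1–Assembly3: 40 × 5 = 200
  Supplier2–Assembly1: 40 × 4 = 160
  Supplier2–Assembly3: 10 × 3 = 30
Total = 60 + 200 + 160 + 30 = 450.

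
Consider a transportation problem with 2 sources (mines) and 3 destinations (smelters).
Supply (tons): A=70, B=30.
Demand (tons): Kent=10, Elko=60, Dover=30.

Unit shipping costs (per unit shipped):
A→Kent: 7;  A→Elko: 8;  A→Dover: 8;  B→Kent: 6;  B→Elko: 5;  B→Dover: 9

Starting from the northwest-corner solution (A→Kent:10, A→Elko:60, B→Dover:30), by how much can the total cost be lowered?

Current plan cost = 10·7 + 60·8 + 30·9 = 820.
Optimal plan:
  A–Kent: 10 × 7 = 70
  A–Elko: 30 × 8 = 240
  A–Dover: 30 × 8 = 240
  B–Elko: 30 × 5 = 150
Optimal cost = 700.
Saving = 820 − 700 = 120.

120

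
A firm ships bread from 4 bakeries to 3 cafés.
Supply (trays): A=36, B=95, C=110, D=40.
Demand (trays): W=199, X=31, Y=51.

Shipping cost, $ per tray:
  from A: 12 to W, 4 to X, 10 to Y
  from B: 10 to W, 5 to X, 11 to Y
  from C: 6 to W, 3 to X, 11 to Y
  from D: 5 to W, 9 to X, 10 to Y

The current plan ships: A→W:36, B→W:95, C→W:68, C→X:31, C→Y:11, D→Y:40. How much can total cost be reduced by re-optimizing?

Current plan cost = 36·12 + 95·10 + 68·6 + 31·3 + 11·11 + 40·10 = $2404.
Optimal plan:
  A–X: 31 trays
  A–Y: 5 trays
  B–W: 49 trays
  B–Y: 46 trays
  C–W: 110 trays
  D–W: 40 trays
Optimal cost = $2030.
Saving = 2404 − 2030 = $374.

374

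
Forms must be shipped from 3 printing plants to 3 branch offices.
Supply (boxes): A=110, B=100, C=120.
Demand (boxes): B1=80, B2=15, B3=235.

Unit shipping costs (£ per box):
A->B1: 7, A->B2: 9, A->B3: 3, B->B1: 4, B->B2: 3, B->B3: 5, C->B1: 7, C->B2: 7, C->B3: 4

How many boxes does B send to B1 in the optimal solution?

The minimum-cost plan:
  A–B3: 110 × £3 = £330
  B–B1: 80 × £4 = £320
  B–B2: 15 × £3 = £45
  B–B3: 5 × £5 = £25
  C–B3: 120 × £4 = £480
Total cost = £1200.
So B→B1 carries 80 boxes.

80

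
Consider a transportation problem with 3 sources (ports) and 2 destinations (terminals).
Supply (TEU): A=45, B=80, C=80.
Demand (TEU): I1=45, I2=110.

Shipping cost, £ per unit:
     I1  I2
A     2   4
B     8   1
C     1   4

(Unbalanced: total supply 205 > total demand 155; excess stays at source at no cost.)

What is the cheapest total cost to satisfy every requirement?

245

One minimum-cost allocation:
  A→I2: 30 × £4 = £120
  B→I2: 80 × £1 = £80
  C→I1: 45 × £1 = £45
Total = 120 + 80 + 45 = £245.
(Supply check: A ships 30; B ships 80; C ships 45.)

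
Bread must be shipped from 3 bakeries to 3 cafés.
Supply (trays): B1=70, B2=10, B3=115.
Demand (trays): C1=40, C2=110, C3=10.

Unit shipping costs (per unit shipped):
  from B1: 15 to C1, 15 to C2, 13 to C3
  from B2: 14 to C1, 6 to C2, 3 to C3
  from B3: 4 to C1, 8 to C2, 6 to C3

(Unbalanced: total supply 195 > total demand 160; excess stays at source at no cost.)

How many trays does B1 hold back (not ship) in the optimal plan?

Minimum-cost shipments:
  B1→C2: 35 trays
  B2→C3: 10 trays
  B3→C1: 40 trays
  B3→C2: 75 trays
Total cost = 1315.
B1 ships 35 of its 70, leaving 35.

35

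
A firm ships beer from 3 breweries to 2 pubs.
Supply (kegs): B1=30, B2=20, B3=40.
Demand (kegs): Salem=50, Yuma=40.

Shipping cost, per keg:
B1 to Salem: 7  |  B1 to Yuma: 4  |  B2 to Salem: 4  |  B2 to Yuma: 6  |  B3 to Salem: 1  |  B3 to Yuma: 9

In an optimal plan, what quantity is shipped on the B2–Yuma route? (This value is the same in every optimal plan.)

The minimum-cost plan:
  B1 to Yuma: 30 kegs
  B2 to Salem: 10 kegs
  B2 to Yuma: 10 kegs
  B3 to Salem: 40 kegs
Total cost = 260.
So B2→Yuma carries 10 kegs.

10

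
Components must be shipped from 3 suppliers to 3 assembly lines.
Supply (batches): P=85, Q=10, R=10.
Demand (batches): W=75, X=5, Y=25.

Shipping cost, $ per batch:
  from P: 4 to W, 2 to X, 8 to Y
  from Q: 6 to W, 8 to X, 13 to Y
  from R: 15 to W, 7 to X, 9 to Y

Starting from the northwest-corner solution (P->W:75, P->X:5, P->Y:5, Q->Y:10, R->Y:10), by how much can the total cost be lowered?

Current plan cost = 75·4 + 5·2 + 5·8 + 10·13 + 10·9 = $570.
Optimal plan:
  P->W: 65 × $4 = $260
  P->X: 5 × $2 = $10
  P->Y: 15 × $8 = $120
  Q->W: 10 × $6 = $60
  R->Y: 10 × $9 = $90
Optimal cost = $540.
Saving = 570 − 540 = $30.

30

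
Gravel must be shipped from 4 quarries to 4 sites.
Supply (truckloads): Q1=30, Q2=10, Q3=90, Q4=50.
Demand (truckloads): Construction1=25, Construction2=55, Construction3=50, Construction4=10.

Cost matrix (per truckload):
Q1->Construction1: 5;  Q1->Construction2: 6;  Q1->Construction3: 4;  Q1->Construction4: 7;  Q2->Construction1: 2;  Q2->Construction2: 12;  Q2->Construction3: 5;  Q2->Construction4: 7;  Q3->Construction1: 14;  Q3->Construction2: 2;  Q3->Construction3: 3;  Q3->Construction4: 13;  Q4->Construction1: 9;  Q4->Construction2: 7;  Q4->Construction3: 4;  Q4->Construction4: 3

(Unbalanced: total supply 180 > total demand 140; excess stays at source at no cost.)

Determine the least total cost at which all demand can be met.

An optimal shipping plan:
  Q1->Construction1: 15 × 5 = 75
  Q2->Construction1: 10 × 2 = 20
  Q3->Construction2: 55 × 2 = 110
  Q3->Construction3: 35 × 3 = 105
  Q4->Construction3: 15 × 4 = 60
  Q4->Construction4: 10 × 3 = 30
Total = 75 + 20 + 110 + 105 + 60 + 30 = 400.
(Supply check: Q1 ships 15; Q2 ships 10; Q3 ships 90; Q4 ships 25.)

400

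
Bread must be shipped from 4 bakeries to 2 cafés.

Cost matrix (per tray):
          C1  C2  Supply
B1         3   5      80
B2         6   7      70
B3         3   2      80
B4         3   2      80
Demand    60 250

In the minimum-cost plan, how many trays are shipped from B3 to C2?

80

Optimal shipments:
  B1→C1: 60 trays
  B1→C2: 20 trays
  B2→C2: 70 trays
  B3→C2: 80 trays
  B4→C2: 80 trays
Total cost = 1090.
So B3→C2 carries 80 trays.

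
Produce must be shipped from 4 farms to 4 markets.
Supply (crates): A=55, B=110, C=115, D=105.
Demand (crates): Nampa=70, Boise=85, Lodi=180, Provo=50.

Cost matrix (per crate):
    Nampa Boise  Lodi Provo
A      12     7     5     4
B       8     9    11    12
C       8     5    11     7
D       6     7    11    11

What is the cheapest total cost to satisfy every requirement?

2885

One minimum-cost allocation:
  A–Lodi: 55 crates
  B–Lodi: 110 crates
  C–Boise: 65 crates
  C–Provo: 50 crates
  D–Nampa: 70 crates
  D–Boise: 20 crates
  D–Lodi: 15 crates
Total cost = 2885.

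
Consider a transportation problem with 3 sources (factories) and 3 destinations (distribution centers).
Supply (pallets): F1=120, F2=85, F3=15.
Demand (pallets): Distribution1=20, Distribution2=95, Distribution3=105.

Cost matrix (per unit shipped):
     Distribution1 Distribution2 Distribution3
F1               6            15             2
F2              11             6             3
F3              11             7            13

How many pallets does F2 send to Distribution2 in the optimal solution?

80

The minimum-cost plan:
  F1–Distribution1: 20 pallets
  F1–Distribution3: 100 pallets
  F2–Distribution2: 80 pallets
  F2–Distribution3: 5 pallets
  F3–Distribution2: 15 pallets
Total cost = 920.
So F2→Distribution2 carries 80 pallets.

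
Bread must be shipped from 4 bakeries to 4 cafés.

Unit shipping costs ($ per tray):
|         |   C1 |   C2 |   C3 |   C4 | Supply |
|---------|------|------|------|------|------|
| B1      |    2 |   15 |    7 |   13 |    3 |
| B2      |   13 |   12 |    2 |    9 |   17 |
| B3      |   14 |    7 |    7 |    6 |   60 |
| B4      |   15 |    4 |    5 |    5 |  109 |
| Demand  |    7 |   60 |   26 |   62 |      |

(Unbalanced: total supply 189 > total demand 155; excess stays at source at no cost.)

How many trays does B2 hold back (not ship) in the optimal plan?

0

Minimum-cost shipments:
  B1->C1: 3 × $2 = $6
  B2->C3: 17 × $2 = $34
  B3->C1: 4 × $14 = $56
  B3->C4: 22 × $6 = $132
  B4->C2: 60 × $4 = $240
  B4->C3: 9 × $5 = $45
  B4->C4: 40 × $5 = $200
Total cost = $713.
B2 ships 17 of its 17, leaving 0.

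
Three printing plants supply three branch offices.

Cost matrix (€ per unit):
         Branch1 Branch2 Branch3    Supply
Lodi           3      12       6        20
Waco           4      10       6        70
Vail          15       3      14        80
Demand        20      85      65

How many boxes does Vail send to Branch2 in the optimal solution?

Solving gives:
  Lodi–Branch1: 20 × €3 = €60
  Waco–Branch2: 5 × €10 = €50
  Waco–Branch3: 65 × €6 = €390
  Vail–Branch2: 80 × €3 = €240
Total cost = €740.
So Vail→Branch2 carries 80 boxes.

80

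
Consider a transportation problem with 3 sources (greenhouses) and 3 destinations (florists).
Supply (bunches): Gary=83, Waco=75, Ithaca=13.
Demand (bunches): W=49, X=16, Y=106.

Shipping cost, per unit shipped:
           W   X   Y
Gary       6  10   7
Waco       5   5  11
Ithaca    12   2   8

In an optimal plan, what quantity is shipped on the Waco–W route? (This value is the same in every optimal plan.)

The minimum-cost plan:
  Gary->Y: 83 × 7 = 581
  Waco->W: 49 × 5 = 245
  Waco->X: 3 × 5 = 15
  Waco->Y: 23 × 11 = 253
  Ithaca->X: 13 × 2 = 26
Total cost = 1120.
So Waco→W carries 49 bunches.

49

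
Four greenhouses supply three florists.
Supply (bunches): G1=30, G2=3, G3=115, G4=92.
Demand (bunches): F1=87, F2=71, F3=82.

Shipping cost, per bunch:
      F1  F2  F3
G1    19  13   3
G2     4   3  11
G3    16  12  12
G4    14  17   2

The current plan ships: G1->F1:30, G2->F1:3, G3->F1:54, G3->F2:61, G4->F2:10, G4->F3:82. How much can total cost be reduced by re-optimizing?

Current plan cost = 30·19 + 3·4 + 54·16 + 61·12 + 10·17 + 82·2 = 2512.
Optimal plan:
  G1 to F3: 30 × 3 = 90
  G2 to F1: 3 × 4 = 12
  G3 to F1: 44 × 16 = 704
  G3 to F2: 71 × 12 = 852
  G4 to F1: 40 × 14 = 560
  G4 to F3: 52 × 2 = 104
Optimal cost = 2322.
Saving = 2512 − 2322 = 190.

190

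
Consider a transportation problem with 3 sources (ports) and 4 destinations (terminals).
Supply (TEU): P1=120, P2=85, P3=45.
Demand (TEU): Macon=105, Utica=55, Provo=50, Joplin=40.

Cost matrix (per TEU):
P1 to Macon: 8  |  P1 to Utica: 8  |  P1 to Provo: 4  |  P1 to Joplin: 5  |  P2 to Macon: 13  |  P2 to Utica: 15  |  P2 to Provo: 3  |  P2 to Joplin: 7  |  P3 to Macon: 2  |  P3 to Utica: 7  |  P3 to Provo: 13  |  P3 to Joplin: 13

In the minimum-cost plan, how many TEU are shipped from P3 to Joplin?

Solving gives:
  P1–Macon: 60 × 8 = 480
  P1–Utica: 55 × 8 = 440
  P1–Joplin: 5 × 5 = 25
  P2–Provo: 50 × 3 = 150
  P2–Joplin: 35 × 7 = 245
  P3–Macon: 45 × 2 = 90
Total cost = 1430.
The route P3→Joplin is not used.

0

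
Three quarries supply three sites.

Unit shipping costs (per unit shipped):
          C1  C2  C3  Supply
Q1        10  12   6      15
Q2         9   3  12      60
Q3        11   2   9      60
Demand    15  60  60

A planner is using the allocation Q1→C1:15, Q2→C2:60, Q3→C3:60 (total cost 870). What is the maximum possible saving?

75

Current plan cost = 15·10 + 60·3 + 60·9 = 870.
Optimal plan:
  Q1 to C3: 15 × 6 = 90
  Q2 to C1: 15 × 9 = 135
  Q2 to C2: 45 × 3 = 135
  Q3 to C2: 15 × 2 = 30
  Q3 to C3: 45 × 9 = 405
Optimal cost = 795.
Saving = 870 − 795 = 75.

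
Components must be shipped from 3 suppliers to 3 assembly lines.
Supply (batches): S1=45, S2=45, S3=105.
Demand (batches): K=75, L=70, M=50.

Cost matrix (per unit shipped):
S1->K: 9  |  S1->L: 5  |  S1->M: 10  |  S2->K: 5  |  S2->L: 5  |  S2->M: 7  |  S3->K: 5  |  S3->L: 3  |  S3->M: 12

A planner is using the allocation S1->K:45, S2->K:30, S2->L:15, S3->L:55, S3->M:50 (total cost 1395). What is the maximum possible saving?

365

Current plan cost = 45·9 + 30·5 + 15·5 + 55·3 + 50·12 = 1395.
Optimal plan:
  S1->L: 40 × 5 = 200
  S1->M: 5 × 10 = 50
  S2->M: 45 × 7 = 315
  S3->K: 75 × 5 = 375
  S3->L: 30 × 3 = 90
Optimal cost = 1030.
Saving = 1395 − 1030 = 365.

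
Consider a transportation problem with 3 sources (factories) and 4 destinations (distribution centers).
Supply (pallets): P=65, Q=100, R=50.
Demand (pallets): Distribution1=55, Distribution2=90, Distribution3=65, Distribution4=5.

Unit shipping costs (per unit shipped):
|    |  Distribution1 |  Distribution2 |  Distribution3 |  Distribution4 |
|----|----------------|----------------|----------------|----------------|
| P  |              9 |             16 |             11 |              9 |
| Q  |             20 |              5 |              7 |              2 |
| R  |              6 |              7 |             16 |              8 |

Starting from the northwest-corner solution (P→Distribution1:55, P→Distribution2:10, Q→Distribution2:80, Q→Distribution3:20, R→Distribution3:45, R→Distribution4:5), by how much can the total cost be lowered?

Current plan cost = 55·9 + 10·16 + 80·5 + 20·7 + 45·16 + 5·8 = 1955.
Optimal plan:
  P→Distribution1: 5 × 9 = 45
  P→Distribution3: 60 × 11 = 660
  Q→Distribution2: 90 × 5 = 450
  Q→Distribution3: 5 × 7 = 35
  Q→Distribution4: 5 × 2 = 10
  R→Distribution1: 50 × 6 = 300
Optimal cost = 1500.
Saving = 1955 − 1500 = 455.

455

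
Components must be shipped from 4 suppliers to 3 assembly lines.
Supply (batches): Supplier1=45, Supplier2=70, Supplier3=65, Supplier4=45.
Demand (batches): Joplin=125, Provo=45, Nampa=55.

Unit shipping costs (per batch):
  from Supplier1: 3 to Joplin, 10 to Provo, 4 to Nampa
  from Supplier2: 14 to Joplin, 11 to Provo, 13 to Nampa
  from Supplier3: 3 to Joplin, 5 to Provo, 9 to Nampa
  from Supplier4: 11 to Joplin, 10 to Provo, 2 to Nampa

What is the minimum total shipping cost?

1255

Optimal allocation:
  Supplier1→Joplin: 45 × 3 = 135
  Supplier2→Joplin: 15 × 14 = 210
  Supplier2→Provo: 45 × 11 = 495
  Supplier2→Nampa: 10 × 13 = 130
  Supplier3→Joplin: 65 × 3 = 195
  Supplier4→Nampa: 45 × 2 = 90
Total = 135 + 210 + 495 + 130 + 195 + 90 = 1255.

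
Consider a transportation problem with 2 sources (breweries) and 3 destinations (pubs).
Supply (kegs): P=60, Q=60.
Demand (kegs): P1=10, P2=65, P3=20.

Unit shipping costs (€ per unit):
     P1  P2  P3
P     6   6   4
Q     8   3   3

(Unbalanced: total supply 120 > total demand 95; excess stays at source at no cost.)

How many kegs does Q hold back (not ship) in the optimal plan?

0

An optimal plan:
  P->P1: 10 × €6 = €60
  P->P2: 5 × €6 = €30
  P->P3: 20 × €4 = €80
  Q->P2: 60 × €3 = €180
Total cost = €350.
Q ships 60 of its 60, leaving 0.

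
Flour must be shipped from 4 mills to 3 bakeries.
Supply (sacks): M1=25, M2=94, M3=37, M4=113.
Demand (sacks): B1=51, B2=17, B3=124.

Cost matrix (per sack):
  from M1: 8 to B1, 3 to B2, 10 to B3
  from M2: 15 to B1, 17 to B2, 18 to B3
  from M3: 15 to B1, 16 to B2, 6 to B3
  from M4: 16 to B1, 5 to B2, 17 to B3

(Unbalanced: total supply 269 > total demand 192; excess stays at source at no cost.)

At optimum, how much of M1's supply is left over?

Minimum-cost shipments:
  M1→B3: 25 sacks
  M2→B1: 51 sacks
  M3→B3: 37 sacks
  M4→B2: 17 sacks
  M4→B3: 62 sacks
Total cost = 2376.
M1 ships 25 of its 25, leaving 0.

0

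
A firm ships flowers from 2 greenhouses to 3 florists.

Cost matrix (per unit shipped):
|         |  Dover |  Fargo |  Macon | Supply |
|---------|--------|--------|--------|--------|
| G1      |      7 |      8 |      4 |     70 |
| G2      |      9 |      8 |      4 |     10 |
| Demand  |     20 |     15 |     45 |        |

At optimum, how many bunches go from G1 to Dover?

20

Solving gives:
  G1 to Dover: 20 × 7 = 140
  G1 to Fargo: 15 × 8 = 120
  G1 to Macon: 35 × 4 = 140
  G2 to Macon: 10 × 4 = 40
Total cost = 440.
So G1→Dover carries 20 bunches.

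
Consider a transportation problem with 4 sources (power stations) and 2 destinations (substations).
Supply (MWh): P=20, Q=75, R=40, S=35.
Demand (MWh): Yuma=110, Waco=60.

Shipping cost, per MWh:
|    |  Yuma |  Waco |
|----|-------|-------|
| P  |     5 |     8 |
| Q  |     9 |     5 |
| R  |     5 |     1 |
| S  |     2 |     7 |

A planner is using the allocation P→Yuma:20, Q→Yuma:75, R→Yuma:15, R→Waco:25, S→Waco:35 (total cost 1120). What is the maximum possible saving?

315

Current plan cost = 20·5 + 75·9 + 15·5 + 25·1 + 35·7 = 1120.
Optimal plan:
  P to Yuma: 20 MWh
  Q to Yuma: 15 MWh
  Q to Waco: 60 MWh
  R to Yuma: 40 MWh
  S to Yuma: 35 MWh
Optimal cost = 805.
Saving = 1120 − 805 = 315.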